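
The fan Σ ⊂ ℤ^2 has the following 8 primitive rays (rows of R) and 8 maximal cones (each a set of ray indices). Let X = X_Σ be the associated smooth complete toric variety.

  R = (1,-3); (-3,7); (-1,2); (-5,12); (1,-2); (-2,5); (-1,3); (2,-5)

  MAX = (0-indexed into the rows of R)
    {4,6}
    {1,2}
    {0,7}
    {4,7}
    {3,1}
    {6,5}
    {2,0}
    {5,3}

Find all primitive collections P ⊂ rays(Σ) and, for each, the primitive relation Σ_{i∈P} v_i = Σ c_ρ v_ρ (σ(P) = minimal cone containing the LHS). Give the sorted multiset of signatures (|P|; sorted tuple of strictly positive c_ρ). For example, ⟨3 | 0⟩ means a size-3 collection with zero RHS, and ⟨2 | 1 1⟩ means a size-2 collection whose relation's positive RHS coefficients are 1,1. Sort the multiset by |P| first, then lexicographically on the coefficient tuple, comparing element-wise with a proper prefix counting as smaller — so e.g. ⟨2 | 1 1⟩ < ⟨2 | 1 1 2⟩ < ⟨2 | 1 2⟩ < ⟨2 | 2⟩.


20 minimal non-faces of Δ(Σ) (on 8 rays):

  {0,6}:  v_{0} + v_{6} = 0 — sig = ⟨2 | 0⟩
  {2,4}:  v_{2} + v_{4} = 0 — sig = ⟨2 | 0⟩
  {5,7}:  v_{5} + v_{7} = 0 — sig = ⟨2 | 0⟩
  {0,4}:  v_{0} + v_{4} = v_{7} — sig = ⟨2 | 1⟩
  {0,5}:  v_{0} + v_{5} = v_{2} — sig = ⟨2 | 1⟩
  {1,4}:  v_{1} + v_{4} = v_{5} — sig = ⟨2 | 1⟩
  {1,5}:  v_{1} + v_{5} = v_{3} — sig = ⟨2 | 1⟩
  {1,7}:  v_{1} + v_{7} = v_{2} — sig = ⟨2 | 1⟩
  {2,5}:  v_{2} + v_{5} = v_{1} — sig = ⟨2 | 1⟩
  {2,6}:  v_{2} + v_{6} = v_{5} — sig = ⟨2 | 1⟩
  {2,7}:  v_{2} + v_{7} = v_{0} — sig = ⟨2 | 1⟩
  {3,7}:  v_{3} + v_{7} = v_{1} — sig = ⟨2 | 1⟩
  {4,5}:  v_{4} + v_{5} = v_{6} — sig = ⟨2 | 1⟩
  {6,7}:  v_{6} + v_{7} = v_{4} — sig = ⟨2 | 1⟩
  {0,3}:  v_{0} + v_{3} = v_{1} + v_{2} — sig = ⟨2 | 1 1⟩
  {0,1}:  v_{0} + v_{1} = 2·v_{2} — sig = ⟨2 | 2⟩
  {1,6}:  v_{1} + v_{6} = 2·v_{5} — sig = ⟨2 | 2⟩
  {2,3}:  v_{2} + v_{3} = 2·v_{1} — sig = ⟨2 | 2⟩
  {3,4}:  v_{3} + v_{4} = 2·v_{5} — sig = ⟨2 | 2⟩
  {3,6}:  v_{3} + v_{6} = 3·v_{5} — sig = ⟨2 | 3⟩

Signatures (|P|; sorted positive RHS coefficients), sorted:
    ⟨2 | 0⟩
    ⟨2 | 0⟩
    ⟨2 | 0⟩
    ⟨2 | 1⟩
    ⟨2 | 1⟩
    ⟨2 | 1⟩
    ⟨2 | 1⟩
    ⟨2 | 1⟩
    ⟨2 | 1⟩
    ⟨2 | 1⟩
    ⟨2 | 1⟩
    ⟨2 | 1⟩
    ⟨2 | 1⟩
    ⟨2 | 1⟩
    ⟨2 | 1 1⟩
    ⟨2 | 2⟩
    ⟨2 | 2⟩
    ⟨2 | 2⟩
    ⟨2 | 2⟩
    ⟨2 | 3⟩


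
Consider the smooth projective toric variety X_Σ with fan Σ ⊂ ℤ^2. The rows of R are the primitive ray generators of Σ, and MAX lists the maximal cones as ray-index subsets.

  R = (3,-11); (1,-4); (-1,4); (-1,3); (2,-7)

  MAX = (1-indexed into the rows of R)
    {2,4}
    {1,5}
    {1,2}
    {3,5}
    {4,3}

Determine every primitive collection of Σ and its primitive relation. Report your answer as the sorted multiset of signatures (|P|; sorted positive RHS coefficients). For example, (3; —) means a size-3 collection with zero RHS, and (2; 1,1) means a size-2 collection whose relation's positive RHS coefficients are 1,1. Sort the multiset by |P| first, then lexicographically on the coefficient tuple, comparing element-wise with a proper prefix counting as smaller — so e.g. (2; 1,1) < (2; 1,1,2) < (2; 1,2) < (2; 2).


|primitive collections| = 5. Relations:

  P = {2,3}:  v_{2} + v_{3} = 0  ⟹  sig = (2; —)
  P = {1,3}:  v_{1} + v_{3} = v_{5}  ⟹  sig = (2; 1)
  P = {2,5}:  v_{2} + v_{5} = v_{1}  ⟹  sig = (2; 1)
  P = {4,5}:  v_{4} + v_{5} = v_{2}  ⟹  sig = (2; 1)
  P = {1,4}:  v_{1} + v_{4} = 2·v_{2}  ⟹  sig = (2; 2)

Hence PRS(X_Σ) =
[(2; —), (2; 1), (2; 1), (2; 1), (2; 2)]


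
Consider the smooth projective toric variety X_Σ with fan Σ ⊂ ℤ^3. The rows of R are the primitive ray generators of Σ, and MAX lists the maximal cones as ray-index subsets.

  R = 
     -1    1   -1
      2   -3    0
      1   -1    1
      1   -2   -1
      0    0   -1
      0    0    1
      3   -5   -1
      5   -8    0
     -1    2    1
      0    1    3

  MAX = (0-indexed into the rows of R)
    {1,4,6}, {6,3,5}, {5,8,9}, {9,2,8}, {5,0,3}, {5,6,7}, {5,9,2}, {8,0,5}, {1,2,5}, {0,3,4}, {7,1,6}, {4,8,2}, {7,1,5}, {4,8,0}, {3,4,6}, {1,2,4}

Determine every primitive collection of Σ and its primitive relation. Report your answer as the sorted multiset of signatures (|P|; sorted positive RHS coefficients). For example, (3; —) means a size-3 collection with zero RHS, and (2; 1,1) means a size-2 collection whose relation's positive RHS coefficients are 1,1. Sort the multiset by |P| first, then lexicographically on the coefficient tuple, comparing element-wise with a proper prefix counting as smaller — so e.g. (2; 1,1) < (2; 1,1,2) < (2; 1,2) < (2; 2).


Minimal non-faces — 23 found among 10 rays, 16 max cones:

  P={0,2}:  v_{0} + v_{2} = 0 ; sig = (2; —)
  P={3,8}:  v_{3} + v_{8} = 0 ; sig = (2; —)
  P={4,5}:  v_{4} + v_{5} = 0 ; sig = (2; —)
  P={0,1}:  v_{0} + v_{1} = v_{3} ; sig = (2; 1)
  P={1,3}:  v_{1} + v_{3} = v_{6} ; sig = (2; 1)
  P={1,8}:  v_{1} + v_{8} = v_{2} ; sig = (2; 1)
  P={2,3}:  v_{2} + v_{3} = v_{1} ; sig = (2; 1)
  P={6,8}:  v_{6} + v_{8} = v_{1} ; sig = (2; 1)
  P={0,9}:  v_{0} + v_{9} = v_{5} + v_{8} ; sig = (2; 1,1)
  P={3,9}:  v_{3} + v_{9} = v_{2} + v_{5} ; sig = (2; 1,1)
  P={4,7}:  v_{4} + v_{7} = v_{1} + v_{6} ; sig = (2; 1,1)
  P={4,9}:  v_{4} + v_{9} = v_{2} + v_{8} ; sig = (2; 1,1)
  P={0,7}:  v_{0} + v_{7} = v_{3} + v_{5} + v_{6} ; sig = (2; 1,1,1)
  P={6,9}:  v_{6} + v_{9} = v_{1} + v_{2} + v_{5} ; sig = (2; 1,1,1)
  P={1,9}:  v_{1} + v_{9} = 2·v_{2} + v_{5} ; sig = (2; 1,2)
  P={3,7}:  v_{3} + v_{7} = v_{5} + 2·v_{6} ; sig = (2; 1,2)
  P={7,8}:  v_{7} + v_{8} = 2·v_{1} + v_{5} ; sig = (2; 1,2)
  P={7,9}:  v_{7} + v_{9} = 2·v_{1} + v_{2} + 2·v_{5} ; sig = (2; 1,2,2)
  P={2,7}:  v_{2} + v_{7} = 3·v_{1} + v_{5} ; sig = (2; 1,3)
  P={0,6}:  v_{0} + v_{6} = 2·v_{3} ; sig = (2; 2)
  P={2,6}:  v_{2} + v_{6} = 2·v_{1} ; sig = (2; 2)
  P={1,5,6}:  v_{1} + v_{5} + v_{6} = v_{7} ; sig = (3; 1)
  P={2,5,8}:  v_{2} + v_{5} + v_{8} = v_{9} ; sig = (3; 1)

so the primitive-relation signature multiset is
    (2; —)
    (2; —)
    (2; —)
    (2; 1)
    (2; 1)
    (2; 1)
    (2; 1)
    (2; 1)
    (2; 1,1)
    (2; 1,1)
    (2; 1,1)
    (2; 1,1)
    (2; 1,1,1)
    (2; 1,1,1)
    (2; 1,2)
    (2; 1,2)
    (2; 1,2)
    (2; 1,2,2)
    (2; 1,3)
    (2; 2)
    (2; 2)
    (3; 1)
    (3; 1)


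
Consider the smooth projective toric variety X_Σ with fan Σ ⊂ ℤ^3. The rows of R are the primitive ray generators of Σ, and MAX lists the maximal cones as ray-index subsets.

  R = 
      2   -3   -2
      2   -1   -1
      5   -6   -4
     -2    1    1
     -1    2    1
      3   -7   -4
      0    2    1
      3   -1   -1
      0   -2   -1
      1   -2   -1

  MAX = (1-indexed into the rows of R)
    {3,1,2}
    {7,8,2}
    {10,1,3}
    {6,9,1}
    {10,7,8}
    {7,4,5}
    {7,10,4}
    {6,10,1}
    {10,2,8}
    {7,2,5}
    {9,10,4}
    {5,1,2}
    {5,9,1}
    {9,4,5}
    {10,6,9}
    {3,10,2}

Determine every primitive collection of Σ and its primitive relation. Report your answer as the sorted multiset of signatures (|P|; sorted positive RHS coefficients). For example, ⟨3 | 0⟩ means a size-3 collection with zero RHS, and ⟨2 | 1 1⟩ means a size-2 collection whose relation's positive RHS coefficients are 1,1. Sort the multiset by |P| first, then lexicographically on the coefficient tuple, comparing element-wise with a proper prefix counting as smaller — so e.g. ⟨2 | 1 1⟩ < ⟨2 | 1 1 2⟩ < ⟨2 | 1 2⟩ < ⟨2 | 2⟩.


Primitive collections (24):

  {2,4}:  v_{2} + v_{4} = 0  ⟹  sig = ⟨2 | 0⟩
  {5,10}:  v_{5} + v_{10} = 0  ⟹  sig = ⟨2 | 0⟩
  {7,9}:  v_{7} + v_{9} = 0  ⟹  sig = ⟨2 | 0⟩
  {1,4}:  v_{1} + v_{4} = v_{9}  ⟹  sig = ⟨2 | 1⟩
  {1,7}:  v_{1} + v_{7} = v_{2}  ⟹  sig = ⟨2 | 1⟩
  {2,9}:  v_{2} + v_{9} = v_{1}  ⟹  sig = ⟨2 | 1⟩
  {3,4}:  v_{3} + v_{4} = v_{1} + v_{10}  ⟹  sig = ⟨2 | 1 1⟩
  {3,5}:  v_{3} + v_{5} = v_{1} + v_{2}  ⟹  sig = ⟨2 | 1 1⟩
  {4,8}:  v_{4} + v_{8} = v_{7} + v_{10}  ⟹  sig = ⟨2 | 1 1⟩
  {5,6}:  v_{5} + v_{6} = v_{1} + v_{9}  ⟹  sig = ⟨2 | 1 1⟩
  {5,8}:  v_{5} + v_{8} = v_{2} + v_{7}  ⟹  sig = ⟨2 | 1 1⟩
  {6,7}:  v_{6} + v_{7} = v_{1} + v_{10}  ⟹  sig = ⟨2 | 1 1⟩
  {6,8}:  v_{6} + v_{8} = v_{3} + v_{10}  ⟹  sig = ⟨2 | 1 1⟩
  {8,9}:  v_{8} + v_{9} = v_{2} + v_{10}  ⟹  sig = ⟨2 | 1 1⟩
  {1,8}:  v_{1} + v_{8} = 2·v_{2} + v_{10}  ⟹  sig = ⟨2 | 1 2⟩
  {2,6}:  v_{2} + v_{6} = 2·v_{1} + v_{10}  ⟹  sig = ⟨2 | 1 2⟩
  {3,7}:  v_{3} + v_{7} = 2·v_{2} + v_{10}  ⟹  sig = ⟨2 | 1 2⟩
  {3,9}:  v_{3} + v_{9} = 2·v_{1} + v_{10}  ⟹  sig = ⟨2 | 1 2⟩
  {4,6}:  v_{4} + v_{6} = 2·v_{9} + v_{10}  ⟹  sig = ⟨2 | 1 2⟩
  {3,6}:  v_{3} + v_{6} = 3·v_{1} + 2·v_{10}  ⟹  sig = ⟨2 | 2 3⟩
  {3,8}:  v_{3} + v_{8} = 3·v_{2} + 2·v_{10}  ⟹  sig = ⟨2 | 2 3⟩
  {1,2,10}:  v_{1} + v_{2} + v_{10} = v_{3}  ⟹  sig = ⟨3 | 1⟩
  {1,9,10}:  v_{1} + v_{9} + v_{10} = v_{6}  ⟹  sig = ⟨3 | 1⟩
  {2,7,10}:  v_{2} + v_{7} + v_{10} = v_{8}  ⟹  sig = ⟨3 | 1⟩

Hence PRS(X_Σ) =
[⟨2 | 0⟩, ⟨2 | 0⟩, ⟨2 | 0⟩, ⟨2 | 1⟩, ⟨2 | 1⟩, ⟨2 | 1⟩, ⟨2 | 1 1⟩, ⟨2 | 1 1⟩, ⟨2 | 1 1⟩, ⟨2 | 1 1⟩, ⟨2 | 1 1⟩, ⟨2 | 1 1⟩, ⟨2 | 1 1⟩, ⟨2 | 1 1⟩, ⟨2 | 1 2⟩, ⟨2 | 1 2⟩, ⟨2 | 1 2⟩, ⟨2 | 1 2⟩, ⟨2 | 1 2⟩, ⟨2 | 2 3⟩, ⟨2 | 2 3⟩, ⟨3 | 1⟩, ⟨3 | 1⟩, ⟨3 | 1⟩]


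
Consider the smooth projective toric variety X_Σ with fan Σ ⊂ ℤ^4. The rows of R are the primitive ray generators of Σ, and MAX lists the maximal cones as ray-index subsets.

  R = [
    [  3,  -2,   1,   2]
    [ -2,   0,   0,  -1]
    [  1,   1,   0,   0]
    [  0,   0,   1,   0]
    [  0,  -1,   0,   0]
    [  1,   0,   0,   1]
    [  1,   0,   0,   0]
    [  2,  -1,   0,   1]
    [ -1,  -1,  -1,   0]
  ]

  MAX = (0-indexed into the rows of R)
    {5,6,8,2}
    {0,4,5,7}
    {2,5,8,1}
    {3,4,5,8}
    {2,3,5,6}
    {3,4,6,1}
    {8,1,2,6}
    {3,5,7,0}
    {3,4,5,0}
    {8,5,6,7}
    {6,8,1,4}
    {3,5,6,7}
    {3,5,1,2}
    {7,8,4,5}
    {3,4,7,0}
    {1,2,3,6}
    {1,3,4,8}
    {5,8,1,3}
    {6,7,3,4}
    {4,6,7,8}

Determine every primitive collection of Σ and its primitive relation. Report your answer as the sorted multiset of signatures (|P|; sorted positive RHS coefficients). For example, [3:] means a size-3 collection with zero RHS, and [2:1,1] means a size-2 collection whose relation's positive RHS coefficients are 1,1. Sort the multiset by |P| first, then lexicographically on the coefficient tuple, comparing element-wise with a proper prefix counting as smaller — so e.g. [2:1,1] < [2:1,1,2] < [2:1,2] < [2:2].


|primitive collections| = 14. Relations:

  {1,7}:  v_{1} + v_{7} = v_{4}  ⇒ sig = [2:1]
  {2,4}:  v_{2} + v_{4} = v_{6}  ⇒ sig = [2:1]
  {0,2}:  v_{0} + v_{2} = v_{3} + v_{5} + v_{6} + v_{7}  ⇒ sig = [2:1,1,1,1]
  {0,1}:  v_{0} + v_{1} = v_{3} + 2·v_{4} + v_{5}  ⇒ sig = [2:1,1,2]
  {0,6}:  v_{0} + v_{6} = v_{3} + 2·v_{7}  ⇒ sig = [2:1,2]
  {2,7}:  v_{2} + v_{7} = v_{5} + 2·v_{6}  ⇒ sig = [2:1,2]
  {0,8}:  v_{0} + v_{8} = 3·v_{4} + 2·v_{5}  ⇒ sig = [2:2,3]
  {1,5,6}:  v_{1} + v_{5} + v_{6} = 0  ⇒ sig = [3:]
  {2,3,8}:  v_{2} + v_{3} + v_{8} = 0  ⇒ sig = [3:]
  {3,6,8}:  v_{3} + v_{6} + v_{8} = v_{4}  ⇒ sig = [3:1]
  {4,5,6}:  v_{4} + v_{5} + v_{6} = v_{7}  ⇒ sig = [3:1]
  {1,4,5}:  v_{1} + v_{4} + v_{5} = v_{3} + v_{8}  ⇒ sig = [3:1,1]
  {3,7,8}:  v_{3} + v_{7} + v_{8} = 2·v_{4} + v_{5}  ⇒ sig = [3:1,2]
  {3,4,5,7}:  v_{3} + v_{4} + v_{5} + v_{7} = v_{0}  ⇒ sig = [4:1]

Signatures (|P|; sorted positive RHS coefficients), sorted:
    [2:1]
    [2:1]
    [2:1,1,1,1]
    [2:1,1,2]
    [2:1,2]
    [2:1,2]
    [2:2,3]
    [3:]
    [3:]
    [3:1]
    [3:1]
    [3:1,1]
    [3:1,2]
    [4:1]


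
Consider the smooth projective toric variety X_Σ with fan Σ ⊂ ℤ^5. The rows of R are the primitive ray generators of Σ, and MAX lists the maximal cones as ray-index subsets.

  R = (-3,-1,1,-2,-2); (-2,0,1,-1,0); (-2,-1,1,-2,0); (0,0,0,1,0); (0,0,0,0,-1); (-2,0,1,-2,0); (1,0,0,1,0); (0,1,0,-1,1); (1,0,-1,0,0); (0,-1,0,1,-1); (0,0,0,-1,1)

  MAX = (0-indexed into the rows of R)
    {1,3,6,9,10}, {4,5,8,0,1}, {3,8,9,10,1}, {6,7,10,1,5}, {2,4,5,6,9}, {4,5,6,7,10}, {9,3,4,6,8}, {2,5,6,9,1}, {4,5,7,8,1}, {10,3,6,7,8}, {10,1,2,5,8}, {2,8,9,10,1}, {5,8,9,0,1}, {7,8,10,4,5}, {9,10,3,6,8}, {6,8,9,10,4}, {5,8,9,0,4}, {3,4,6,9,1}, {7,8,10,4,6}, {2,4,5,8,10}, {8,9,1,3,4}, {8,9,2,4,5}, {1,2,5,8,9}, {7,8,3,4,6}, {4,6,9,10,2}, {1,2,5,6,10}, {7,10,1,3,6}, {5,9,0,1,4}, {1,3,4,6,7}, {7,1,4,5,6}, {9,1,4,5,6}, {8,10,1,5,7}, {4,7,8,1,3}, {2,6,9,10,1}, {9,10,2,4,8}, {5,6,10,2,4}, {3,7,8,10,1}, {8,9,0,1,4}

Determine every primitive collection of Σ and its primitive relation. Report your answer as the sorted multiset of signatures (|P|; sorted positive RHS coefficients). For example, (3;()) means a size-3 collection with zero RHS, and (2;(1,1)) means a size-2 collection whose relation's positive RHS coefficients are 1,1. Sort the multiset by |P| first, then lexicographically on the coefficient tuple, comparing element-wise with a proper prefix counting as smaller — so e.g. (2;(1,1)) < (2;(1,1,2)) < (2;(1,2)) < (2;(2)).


Primitive collections (17):

  P={7,9}:  v_{7} + v_{9} = 0  →  sig = (2;())
  P={3,5}:  v_{3} + v_{5} = v_{1}  →  sig = (2;(1))
  P={2,7}:  v_{2} + v_{7} = v_{5} + v_{10}  →  sig = (2;(1,1))
  P={0,6}:  v_{0} + v_{6} = v_{4} + v_{5} + v_{9}  →  sig = (2;(1,1,1))
  P={2,3}:  v_{2} + v_{3} = v_{1} + v_{9} + v_{10}  →  sig = (2;(1,1,1))
  P={0,7}:  v_{0} + v_{7} = v_{1} + v_{4} + v_{5} + v_{8}  →  sig = (2;(1,1,1,1))
  P={0,3}:  v_{0} + v_{3} = 2·v_{1} + v_{4} + v_{8} + v_{9}  →  sig = (2;(1,1,1,2))
  P={0,10}:  v_{0} + v_{10} = 2·v_{5} + v_{8} + v_{9}  →  sig = (2;(1,1,2))
  P={0,2}:  v_{0} + v_{2} = 3·v_{5} + v_{8} + 2·v_{9}  →  sig = (2;(1,2,3))
  P={1,6,8}:  v_{1} + v_{6} + v_{8} = 0  →  sig = (3;())
  P={3,4,10}:  v_{3} + v_{4} + v_{10} = 0  →  sig = (3;())
  P={1,4,10}:  v_{1} + v_{4} + v_{10} = v_{5}  →  sig = (3;(1))
  P={5,9,10}:  v_{5} + v_{9} + v_{10} = v_{2}  →  sig = (3;(1))
  P={5,6,8}:  v_{5} + v_{6} + v_{8} = v_{4} + v_{10}  →  sig = (3;(1,1))
  P={2,6,8}:  v_{2} + v_{6} + v_{8} = v_{4} + v_{9} + 2·v_{10}  →  sig = (3;(1,1,2))
  P={1,2,4}:  v_{1} + v_{2} + v_{4} = 2·v_{5} + v_{9}  →  sig = (3;(1,2))
  P={1,4,5,8,9}:  v_{1} + v_{4} + v_{5} + v_{8} + v_{9} = v_{0}  →  sig = (5;(1))

so the primitive-relation signature multiset is
{ (2;()),  (2;(1)),  (2;(1,1)),  (2;(1,1,1)) ×2,  (2;(1,1,1,1)),  (2;(1,1,1,2)),  (2;(1,1,2)),  (2;(1,2,3)),  (3;()) ×2,  (3;(1)) ×2,  (3;(1,1)),  (3;(1,1,2)),  (3;(1,2)),  (5;(1)) }


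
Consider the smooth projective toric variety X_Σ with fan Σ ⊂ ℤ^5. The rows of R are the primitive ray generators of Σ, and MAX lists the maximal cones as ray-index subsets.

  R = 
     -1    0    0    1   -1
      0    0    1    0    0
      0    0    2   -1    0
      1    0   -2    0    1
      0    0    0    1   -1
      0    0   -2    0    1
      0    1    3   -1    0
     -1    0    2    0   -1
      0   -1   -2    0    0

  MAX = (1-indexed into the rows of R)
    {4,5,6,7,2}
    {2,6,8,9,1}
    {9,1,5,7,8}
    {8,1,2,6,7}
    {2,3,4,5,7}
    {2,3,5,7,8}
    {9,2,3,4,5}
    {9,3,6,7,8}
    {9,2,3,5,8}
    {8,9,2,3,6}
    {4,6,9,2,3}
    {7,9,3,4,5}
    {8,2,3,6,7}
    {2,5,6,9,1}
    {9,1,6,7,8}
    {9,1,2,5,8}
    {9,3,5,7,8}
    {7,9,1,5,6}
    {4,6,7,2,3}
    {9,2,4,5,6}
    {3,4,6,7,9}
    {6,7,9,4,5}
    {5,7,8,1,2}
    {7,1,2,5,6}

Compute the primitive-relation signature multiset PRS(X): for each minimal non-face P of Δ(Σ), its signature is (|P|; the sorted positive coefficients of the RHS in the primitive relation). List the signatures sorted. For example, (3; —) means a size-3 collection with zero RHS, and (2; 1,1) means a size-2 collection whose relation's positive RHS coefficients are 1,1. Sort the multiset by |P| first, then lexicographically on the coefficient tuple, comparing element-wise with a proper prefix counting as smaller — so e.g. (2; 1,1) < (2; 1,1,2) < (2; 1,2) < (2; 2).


Δ(Σ) — 9 vertices, 6 min non-faces:

  P={4,8}:  v_{4} + v_{8} = 0 ; sig = (2; —)
  P={1,3}:  v_{1} + v_{3} = v_{8} ; sig = (2; 1)
  P={1,4}:  v_{1} + v_{4} = v_{5} + v_{6} ; sig = (2; 1,1)
  P={3,5,6}:  v_{3} + v_{5} + v_{6} = 0 ; sig = (3; —)
  P={2,7,9}:  v_{2} + v_{7} + v_{9} = v_{3} ; sig = (3; 1)
  P={5,6,8}:  v_{5} + v_{6} + v_{8} = v_{1} ; sig = (3; 1)

Hence PRS(X_Σ) =
{ (2; —),  (2; 1),  (2; 1,1),  (3; —),  (3; 1) ×2 }


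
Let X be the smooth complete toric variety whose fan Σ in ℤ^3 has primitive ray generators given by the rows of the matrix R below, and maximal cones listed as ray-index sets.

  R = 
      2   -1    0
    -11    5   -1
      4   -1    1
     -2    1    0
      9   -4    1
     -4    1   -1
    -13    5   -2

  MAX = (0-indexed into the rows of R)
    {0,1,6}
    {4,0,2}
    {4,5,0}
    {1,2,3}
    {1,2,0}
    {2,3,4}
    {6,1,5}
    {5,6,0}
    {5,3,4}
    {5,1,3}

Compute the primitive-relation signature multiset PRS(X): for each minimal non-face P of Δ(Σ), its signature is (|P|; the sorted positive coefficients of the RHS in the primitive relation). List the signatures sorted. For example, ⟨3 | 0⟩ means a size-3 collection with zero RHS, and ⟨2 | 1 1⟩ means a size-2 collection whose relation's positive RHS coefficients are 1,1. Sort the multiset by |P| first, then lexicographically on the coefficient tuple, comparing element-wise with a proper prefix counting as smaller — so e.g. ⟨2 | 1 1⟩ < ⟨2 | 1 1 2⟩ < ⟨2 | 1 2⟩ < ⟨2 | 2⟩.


Primitive collections (7):

  • {0,3}:  v_{0} + v_{3} = 0  ⟹  sig = ⟨2 | 0⟩
  • {2,5}:  v_{2} + v_{5} = 0  ⟹  sig = ⟨2 | 0⟩
  • {1,4}:  v_{1} + v_{4} = v_{3}  ⟹  sig = ⟨2 | 1⟩
  • {4,6}:  v_{4} + v_{6} = v_{5}  ⟹  sig = ⟨2 | 1⟩
  • {2,6}:  v_{2} + v_{6} = v_{0} + v_{1}  ⟹  sig = ⟨2 | 1 1⟩
  • {3,6}:  v_{3} + v_{6} = v_{1} + v_{5}  ⟹  sig = ⟨2 | 1 1⟩
  • {0,1,5}:  v_{0} + v_{1} + v_{5} = v_{6}  ⟹  sig = ⟨3 | 1⟩

Signatures (|P|; sorted positive RHS coefficients), sorted:
{ ⟨2 | 0⟩ ×2,  ⟨2 | 1⟩ ×2,  ⟨2 | 1 1⟩ ×2,  ⟨3 | 1⟩ }


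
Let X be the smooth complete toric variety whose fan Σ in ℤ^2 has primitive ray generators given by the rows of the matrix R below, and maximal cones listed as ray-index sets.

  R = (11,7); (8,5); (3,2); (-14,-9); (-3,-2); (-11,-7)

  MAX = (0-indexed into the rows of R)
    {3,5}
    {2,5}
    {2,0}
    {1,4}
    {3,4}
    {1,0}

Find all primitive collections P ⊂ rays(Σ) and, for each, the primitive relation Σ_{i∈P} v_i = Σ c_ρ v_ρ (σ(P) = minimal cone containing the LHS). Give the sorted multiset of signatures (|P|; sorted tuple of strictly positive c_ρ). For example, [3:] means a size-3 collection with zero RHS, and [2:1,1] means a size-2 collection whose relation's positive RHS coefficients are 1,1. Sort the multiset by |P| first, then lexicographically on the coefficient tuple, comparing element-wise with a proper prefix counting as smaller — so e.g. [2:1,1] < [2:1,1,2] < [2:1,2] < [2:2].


9 collections generate NE(X_Σ); each relation:

  P = {0,5}:  v_{0} + v_{5} = 0 — sig = [2:]
  P = {2,4}:  v_{2} + v_{4} = 0 — sig = [2:]
  P = {0,3}:  v_{0} + v_{3} = v_{4} — sig = [2:1]
  P = {0,4}:  v_{0} + v_{4} = v_{1} — sig = [2:1]
  P = {1,2}:  v_{1} + v_{2} = v_{0} — sig = [2:1]
  P = {1,5}:  v_{1} + v_{5} = v_{4} — sig = [2:1]
  P = {2,3}:  v_{2} + v_{3} = v_{5} — sig = [2:1]
  P = {4,5}:  v_{4} + v_{5} = v_{3} — sig = [2:1]
  P = {1,3}:  v_{1} + v_{3} = 2·v_{4} — sig = [2:2]

Sorted signature multiset PRS(X):
[[2:], [2:], [2:1], [2:1], [2:1], [2:1], [2:1], [2:1], [2:2]]


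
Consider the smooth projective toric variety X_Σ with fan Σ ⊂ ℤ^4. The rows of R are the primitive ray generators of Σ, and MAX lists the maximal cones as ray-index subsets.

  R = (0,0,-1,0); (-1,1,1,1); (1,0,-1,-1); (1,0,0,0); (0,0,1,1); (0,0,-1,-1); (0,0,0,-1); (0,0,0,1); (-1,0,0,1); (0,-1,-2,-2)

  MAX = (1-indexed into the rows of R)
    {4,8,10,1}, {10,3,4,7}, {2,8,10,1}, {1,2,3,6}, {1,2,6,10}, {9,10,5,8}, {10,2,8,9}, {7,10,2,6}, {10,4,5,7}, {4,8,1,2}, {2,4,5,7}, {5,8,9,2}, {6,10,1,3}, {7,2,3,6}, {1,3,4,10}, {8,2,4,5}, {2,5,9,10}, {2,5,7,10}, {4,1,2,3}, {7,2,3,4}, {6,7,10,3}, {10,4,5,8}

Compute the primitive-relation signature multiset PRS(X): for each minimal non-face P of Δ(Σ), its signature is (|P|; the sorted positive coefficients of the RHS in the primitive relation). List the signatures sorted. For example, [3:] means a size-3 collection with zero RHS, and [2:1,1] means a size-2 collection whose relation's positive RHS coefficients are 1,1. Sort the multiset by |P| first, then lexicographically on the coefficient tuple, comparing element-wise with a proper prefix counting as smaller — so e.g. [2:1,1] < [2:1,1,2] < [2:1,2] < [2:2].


Σ has 16 primitive collections:

  {5,6}:  v_{5} + v_{6} = 0 — sig = [2:]
  {7,8}:  v_{7} + v_{8} = 0 — sig = [2:]
  {1,5}:  v_{1} + v_{5} = v_{8} — sig = [2:1]
  {1,7}:  v_{1} + v_{7} = v_{6} — sig = [2:1]
  {3,5}:  v_{3} + v_{5} = v_{4} — sig = [2:1]
  {3,9}:  v_{3} + v_{9} = v_{1} — sig = [2:1]
  {4,6}:  v_{4} + v_{6} = v_{3} — sig = [2:1]
  {4,9}:  v_{4} + v_{9} = v_{8} — sig = [2:1]
  {6,8}:  v_{6} + v_{8} = v_{1} — sig = [2:1]
  {3,8}:  v_{3} + v_{8} = v_{1} + v_{4} — sig = [2:1,1]
  {6,9}:  v_{6} + v_{9} = v_{2} + v_{8} + v_{10} — sig = [2:1,1,1]
  {7,9}:  v_{7} + v_{9} = v_{2} + v_{5} + v_{10} — sig = [2:1,1,1]
  {1,9}:  v_{1} + v_{9} = v_{2} + 2·v_{8} + v_{10} — sig = [2:1,1,2]
  {2,4,10}:  v_{2} + v_{4} + v_{10} = v_{6} — sig = [3:1]
  {2,3,10}:  v_{2} + v_{3} + v_{10} = 2·v_{6} — sig = [3:2]
  {2,5,8,10}:  v_{2} + v_{5} + v_{8} + v_{10} = v_{9} — sig = [4:1]

so the primitive-relation signature multiset is
    |P|=2: 13 collections, coeffs (), (), (1), (1), (1), (1), (1), (1), (1), (1,1), (1,1,1), (1,1,1), (1,1,2)
    |P|=3: 2 collections, coeffs (1), (2)
    |P|=4: 1 collection, coeffs (1)


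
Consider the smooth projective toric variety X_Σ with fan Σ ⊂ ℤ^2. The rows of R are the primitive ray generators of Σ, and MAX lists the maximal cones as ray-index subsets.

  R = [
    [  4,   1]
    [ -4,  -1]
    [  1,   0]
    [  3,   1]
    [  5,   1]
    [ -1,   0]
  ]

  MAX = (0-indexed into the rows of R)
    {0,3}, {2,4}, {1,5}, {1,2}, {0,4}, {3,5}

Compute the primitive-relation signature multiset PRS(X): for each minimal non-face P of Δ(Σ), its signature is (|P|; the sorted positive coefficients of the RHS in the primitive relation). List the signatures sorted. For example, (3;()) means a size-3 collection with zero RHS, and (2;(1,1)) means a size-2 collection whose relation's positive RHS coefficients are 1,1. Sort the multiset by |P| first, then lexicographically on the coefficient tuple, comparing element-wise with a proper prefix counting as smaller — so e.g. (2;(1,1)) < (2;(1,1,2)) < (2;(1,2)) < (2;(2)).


Δ(Σ) — 6 vertices, 9 min non-faces:

  P={0,1}:  v_{0} + v_{1} = 0  ⟹  sig = (2;())
  P={2,5}:  v_{2} + v_{5} = 0  ⟹  sig = (2;())
  P={0,2}:  v_{0} + v_{2} = v_{4}  ⟹  sig = (2;(1))
  P={0,5}:  v_{0} + v_{5} = v_{3}  ⟹  sig = (2;(1))
  P={1,3}:  v_{1} + v_{3} = v_{5}  ⟹  sig = (2;(1))
  P={1,4}:  v_{1} + v_{4} = v_{2}  ⟹  sig = (2;(1))
  P={2,3}:  v_{2} + v_{3} = v_{0}  ⟹  sig = (2;(1))
  P={4,5}:  v_{4} + v_{5} = v_{0}  ⟹  sig = (2;(1))
  P={3,4}:  v_{3} + v_{4} = 2·v_{0}  ⟹  sig = (2;(2))

Hence PRS(X_Σ) =
{ (2;()) ×2,  (2;(1)) ×6,  (2;(2)) }


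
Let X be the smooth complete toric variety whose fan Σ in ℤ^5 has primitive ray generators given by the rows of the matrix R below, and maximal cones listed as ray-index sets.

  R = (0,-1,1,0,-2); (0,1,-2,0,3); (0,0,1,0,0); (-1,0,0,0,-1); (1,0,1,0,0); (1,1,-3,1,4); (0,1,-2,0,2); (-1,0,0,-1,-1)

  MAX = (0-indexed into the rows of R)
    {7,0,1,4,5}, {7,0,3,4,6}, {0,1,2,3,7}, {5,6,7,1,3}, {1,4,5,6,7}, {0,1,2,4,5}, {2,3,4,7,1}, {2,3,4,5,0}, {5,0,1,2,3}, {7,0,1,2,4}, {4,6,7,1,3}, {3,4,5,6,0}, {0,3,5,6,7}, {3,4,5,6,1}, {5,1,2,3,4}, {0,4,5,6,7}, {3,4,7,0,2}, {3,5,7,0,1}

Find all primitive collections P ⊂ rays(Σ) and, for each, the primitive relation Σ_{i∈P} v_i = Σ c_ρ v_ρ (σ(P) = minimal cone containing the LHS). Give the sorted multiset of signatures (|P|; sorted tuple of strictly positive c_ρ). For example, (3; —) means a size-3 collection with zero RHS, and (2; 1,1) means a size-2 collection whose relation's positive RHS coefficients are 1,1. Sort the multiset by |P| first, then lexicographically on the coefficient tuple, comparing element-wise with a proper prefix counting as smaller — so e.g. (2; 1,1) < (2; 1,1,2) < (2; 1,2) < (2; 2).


Primitive collections (5):

  • {2,6}:  v_{2} + v_{6} = v_{1} + v_{3} + v_{4}  ⇒ sig = (2; 1,1,1)
  • {2,5,7}:  v_{2} + v_{5} + v_{7} = v_{1}  ⇒ sig = (3; 1)
  • {0,1,6}:  v_{0} + v_{1} + v_{6} = v_{5} + v_{7}  ⇒ sig = (3; 1,1)
  • {0,1,3,4}:  v_{0} + v_{1} + v_{3} + v_{4} = 0  ⇒ sig = (4; —)
  • {3,4,5,7}:  v_{3} + v_{4} + v_{5} + v_{7} = v_{6}  ⇒ sig = (4; 1)

Hence PRS(X_Σ) =
    (2; 1,1,1)
    (3; 1)
    (3; 1,1)
    (4; —)
    (4; 1)


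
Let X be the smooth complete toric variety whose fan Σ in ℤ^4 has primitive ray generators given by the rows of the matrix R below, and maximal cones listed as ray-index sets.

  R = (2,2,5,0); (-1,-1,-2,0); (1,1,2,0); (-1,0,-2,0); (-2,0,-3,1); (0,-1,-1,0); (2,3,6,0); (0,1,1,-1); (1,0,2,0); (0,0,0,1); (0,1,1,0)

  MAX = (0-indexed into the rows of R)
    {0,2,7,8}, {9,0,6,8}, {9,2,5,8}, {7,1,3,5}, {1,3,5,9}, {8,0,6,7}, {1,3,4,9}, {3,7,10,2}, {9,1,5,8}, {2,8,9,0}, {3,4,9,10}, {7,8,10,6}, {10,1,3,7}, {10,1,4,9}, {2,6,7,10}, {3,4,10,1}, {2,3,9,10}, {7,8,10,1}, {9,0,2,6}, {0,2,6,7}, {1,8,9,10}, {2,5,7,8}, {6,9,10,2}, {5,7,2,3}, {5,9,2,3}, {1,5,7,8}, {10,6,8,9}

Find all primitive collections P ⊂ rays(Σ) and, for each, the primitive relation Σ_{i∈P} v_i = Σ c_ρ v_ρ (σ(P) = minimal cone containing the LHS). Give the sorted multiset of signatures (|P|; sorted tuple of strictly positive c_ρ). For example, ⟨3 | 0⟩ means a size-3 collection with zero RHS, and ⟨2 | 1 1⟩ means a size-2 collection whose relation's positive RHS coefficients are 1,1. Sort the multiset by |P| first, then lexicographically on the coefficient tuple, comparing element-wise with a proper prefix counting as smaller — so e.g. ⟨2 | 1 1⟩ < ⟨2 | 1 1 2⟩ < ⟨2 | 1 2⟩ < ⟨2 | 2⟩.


|primitive collections| = 20. Relations:

  {1,2}:  v_{1} + v_{2} = 0 — sig = ⟨2 | 0⟩
  {3,8}:  v_{3} + v_{8} = 0 — sig = ⟨2 | 0⟩
  {5,10}:  v_{5} + v_{10} = 0 — sig = ⟨2 | 0⟩
  {0,10}:  v_{0} + v_{10} = v_{6} — sig = ⟨2 | 1⟩
  {5,6}:  v_{5} + v_{6} = v_{0} — sig = ⟨2 | 1⟩
  {7,9}:  v_{7} + v_{9} = v_{10} — sig = ⟨2 | 1⟩
  {0,1}:  v_{0} + v_{1} = v_{8} + v_{10} — sig = ⟨2 | 1 1⟩
  {0,3}:  v_{0} + v_{3} = v_{2} + v_{10} — sig = ⟨2 | 1 1⟩
  {0,5}:  v_{0} + v_{5} = v_{2} + v_{8} — sig = ⟨2 | 1 1⟩
  {2,4}:  v_{2} + v_{4} = v_{3} + v_{9} + v_{10} — sig = ⟨2 | 1 1 1⟩
  {4,5}:  v_{4} + v_{5} = v_{1} + v_{3} + v_{9} — sig = ⟨2 | 1 1 1⟩
  {4,8}:  v_{4} + v_{8} = v_{1} + v_{9} + v_{10} — sig = ⟨2 | 1 1 1⟩
  {4,7}:  v_{4} + v_{7} = v_{1} + v_{3} + 2·v_{10} — sig = ⟨2 | 1 1 2⟩
  {0,4}:  v_{0} + v_{4} = v_{9} + 2·v_{10} — sig = ⟨2 | 1 2⟩
  {1,6}:  v_{1} + v_{6} = v_{8} + 2·v_{10} — sig = ⟨2 | 1 2⟩
  {3,6}:  v_{3} + v_{6} = v_{2} + 2·v_{10} — sig = ⟨2 | 1 2⟩
  {4,6}:  v_{4} + v_{6} = v_{9} + 3·v_{10} — sig = ⟨2 | 1 3⟩
  {2,8,10}:  v_{2} + v_{8} + v_{10} = v_{0} — sig = ⟨3 | 1⟩
  {2,6,8}:  v_{2} + v_{6} + v_{8} = 2·v_{0} — sig = ⟨3 | 2⟩
  {1,3,9,10}:  v_{1} + v_{3} + v_{9} + v_{10} = v_{4} — sig = ⟨4 | 1⟩

Sorted signature multiset PRS(X):
{ ⟨2 | 0⟩ ×3,  ⟨2 | 1⟩ ×3,  ⟨2 | 1 1⟩ ×3,  ⟨2 | 1 1 1⟩ ×3,  ⟨2 | 1 1 2⟩,  ⟨2 | 1 2⟩ ×3,  ⟨2 | 1 3⟩,  ⟨3 | 1⟩,  ⟨3 | 2⟩,  ⟨4 | 1⟩ }


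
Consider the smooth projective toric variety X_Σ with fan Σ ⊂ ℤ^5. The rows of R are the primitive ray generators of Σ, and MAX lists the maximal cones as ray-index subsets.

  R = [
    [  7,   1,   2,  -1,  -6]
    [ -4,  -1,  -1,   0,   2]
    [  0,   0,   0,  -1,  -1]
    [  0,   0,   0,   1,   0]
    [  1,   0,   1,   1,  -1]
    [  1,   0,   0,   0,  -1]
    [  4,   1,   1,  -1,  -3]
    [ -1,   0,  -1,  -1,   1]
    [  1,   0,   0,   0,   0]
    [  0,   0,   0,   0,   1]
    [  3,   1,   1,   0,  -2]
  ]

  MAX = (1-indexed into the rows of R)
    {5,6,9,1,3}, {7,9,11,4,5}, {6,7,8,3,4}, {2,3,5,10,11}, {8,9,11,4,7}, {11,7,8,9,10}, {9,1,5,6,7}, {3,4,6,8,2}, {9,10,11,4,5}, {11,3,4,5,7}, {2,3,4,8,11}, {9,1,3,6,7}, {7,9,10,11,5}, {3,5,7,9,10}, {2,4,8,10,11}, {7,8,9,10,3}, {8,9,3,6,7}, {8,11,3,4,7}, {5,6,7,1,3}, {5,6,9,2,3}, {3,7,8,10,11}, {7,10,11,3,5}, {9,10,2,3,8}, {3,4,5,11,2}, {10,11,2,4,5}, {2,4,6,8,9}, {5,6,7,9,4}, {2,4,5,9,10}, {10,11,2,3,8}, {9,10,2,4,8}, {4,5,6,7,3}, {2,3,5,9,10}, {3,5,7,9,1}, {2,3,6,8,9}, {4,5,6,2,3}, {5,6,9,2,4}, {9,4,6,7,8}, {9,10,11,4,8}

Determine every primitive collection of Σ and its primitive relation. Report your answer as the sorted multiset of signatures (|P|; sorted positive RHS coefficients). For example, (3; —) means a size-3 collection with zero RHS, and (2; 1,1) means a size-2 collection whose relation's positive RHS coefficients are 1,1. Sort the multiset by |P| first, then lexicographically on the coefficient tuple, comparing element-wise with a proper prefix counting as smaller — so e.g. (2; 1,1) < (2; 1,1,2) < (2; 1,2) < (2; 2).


The 15 primitive collections of Σ (r=11, n=5):

  {5,8}:  v_{5} + v_{8} = 0 — sig = (2; —)
  {2,7}:  v_{2} + v_{7} = v_{3} — sig = (2; 1)
  {6,10}:  v_{6} + v_{10} = v_{9} — sig = (2; 1)
  {6,11}:  v_{6} + v_{11} = v_{4} + v_{7} — sig = (2; 1,1)
  {1,8}:  v_{1} + v_{8} = v_{3} + v_{6} + v_{7} + v_{9} — sig = (2; 1,1,1,1)
  {1,2}:  v_{1} + v_{2} = 2·v_{3} + v_{5} + v_{6} + v_{9} — sig = (2; 1,1,1,2)
  {1,10}:  v_{1} + v_{10} = v_{3} + v_{5} + v_{7} + 2·v_{9} — sig = (2; 1,1,1,2)
  {1,4}:  v_{1} + v_{4} = v_{5} + 2·v_{6} + v_{7} — sig = (2; 1,1,2)
  {1,11}:  v_{1} + v_{11} = v_{5} + v_{6} + 2·v_{7} — sig = (2; 1,1,2)
  {2,9,11}:  v_{2} + v_{9} + v_{11} = 0 — sig = (3; —)
  {3,4,10}:  v_{3} + v_{4} + v_{10} = 0 — sig = (3; —)
  {3,4,9}:  v_{3} + v_{4} + v_{9} = v_{6} — sig = (3; 1)
  {3,9,11}:  v_{3} + v_{9} + v_{11} = v_{7} — sig = (3; 1)
  {4,7,10}:  v_{4} + v_{7} + v_{10} = v_{9} + v_{11} — sig = (3; 1,1)
  {3,5,6,7,9}:  v_{3} + v_{5} + v_{6} + v_{7} + v_{9} = v_{1} — sig = (5; 1)

Sorted signature multiset PRS(X):
    |P|=2: 9 collections, coeffs (), (1), (1), (1,1), (1,1,1,1), (1,1,1,2), (1,1,1,2), (1,1,2), (1,1,2)
    |P|=3: 5 collections, coeffs (), (), (1), (1), (1,1)
    |P|=5: 1 collection, coeffs (1)


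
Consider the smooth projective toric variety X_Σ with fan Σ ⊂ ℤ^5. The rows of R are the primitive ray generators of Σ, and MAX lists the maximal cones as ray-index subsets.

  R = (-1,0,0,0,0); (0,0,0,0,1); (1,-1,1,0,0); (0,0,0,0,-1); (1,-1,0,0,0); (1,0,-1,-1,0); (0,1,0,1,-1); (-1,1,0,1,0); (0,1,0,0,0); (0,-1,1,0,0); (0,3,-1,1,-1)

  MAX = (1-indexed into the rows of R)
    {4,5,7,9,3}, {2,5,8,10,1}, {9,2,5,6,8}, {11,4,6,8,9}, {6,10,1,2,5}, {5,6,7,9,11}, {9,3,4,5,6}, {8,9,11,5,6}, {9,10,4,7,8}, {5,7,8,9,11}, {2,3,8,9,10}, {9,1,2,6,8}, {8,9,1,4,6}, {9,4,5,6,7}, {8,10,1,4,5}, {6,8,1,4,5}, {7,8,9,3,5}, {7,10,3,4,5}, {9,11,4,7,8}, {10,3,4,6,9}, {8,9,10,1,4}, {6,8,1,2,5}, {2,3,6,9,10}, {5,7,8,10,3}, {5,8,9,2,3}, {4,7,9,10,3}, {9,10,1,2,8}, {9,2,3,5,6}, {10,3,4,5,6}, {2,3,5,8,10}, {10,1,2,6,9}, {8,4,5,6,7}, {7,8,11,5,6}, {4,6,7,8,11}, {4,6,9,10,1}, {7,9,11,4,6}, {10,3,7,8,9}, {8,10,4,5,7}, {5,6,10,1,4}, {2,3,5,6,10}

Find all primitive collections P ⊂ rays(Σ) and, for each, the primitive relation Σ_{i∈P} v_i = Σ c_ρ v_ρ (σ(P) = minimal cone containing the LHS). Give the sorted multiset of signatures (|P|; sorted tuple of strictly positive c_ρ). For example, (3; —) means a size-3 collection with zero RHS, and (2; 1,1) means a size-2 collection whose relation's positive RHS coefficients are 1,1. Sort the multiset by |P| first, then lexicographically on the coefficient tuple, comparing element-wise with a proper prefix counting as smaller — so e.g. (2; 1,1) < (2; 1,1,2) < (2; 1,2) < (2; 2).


Σ has 18 primitive collections:

  P={2,4}:  v_{2} + v_{4} = 0 — sig = (2; —)
  P={1,3}:  v_{1} + v_{3} = v_{10} — sig = (2; 1)
  P={1,7}:  v_{1} + v_{7} = v_{4} + v_{8} — sig = (2; 1,1)
  P={10,11}:  v_{10} + v_{11} = v_{7} + v_{9} — sig = (2; 1,1)
  P={2,7}:  v_{2} + v_{7} = v_{5} + v_{8} + v_{9} — sig = (2; 1,1,1)
  P={1,11}:  v_{1} + v_{11} = v_{4} + v_{6} + 2·v_{8} + v_{9} — sig = (2; 1,1,1,2)
  P={3,11}:  v_{3} + v_{11} = v_{5} + v_{7} + 2·v_{9} — sig = (2; 1,1,2)
  P={2,11}:  v_{2} + v_{11} = v_{5} + v_{6} + 2·v_{8} + 2·v_{9} — sig = (2; 1,1,2,2)
  P={1,5,9}:  v_{1} + v_{5} + v_{9} = 0 — sig = (3; —)
  P={6,8,10}:  v_{6} + v_{8} + v_{10} = 0 — sig = (3; —)
  P={5,9,10}:  v_{5} + v_{9} + v_{10} = v_{3} — sig = (3; 1)
  P={3,4,8}:  v_{3} + v_{4} + v_{8} = v_{7} + v_{10} — sig = (3; 1,1)
  P={3,6,8}:  v_{3} + v_{6} + v_{8} = v_{5} + v_{9} — sig = (3; 1,1)
  P={6,7,10}:  v_{6} + v_{7} + v_{10} = v_{4} + v_{5} + v_{9} — sig = (3; 1,1,1)
  P={4,5,11}:  v_{4} + v_{5} + v_{11} = v_{6} + 2·v_{7} — sig = (3; 1,2)
  P={3,6,7}:  v_{3} + v_{6} + v_{7} = v_{4} + 2·v_{5} + 2·v_{9} — sig = (3; 1,2,2)
  P={4,5,8,9}:  v_{4} + v_{5} + v_{8} + v_{9} = v_{7} — sig = (4; 1)
  P={6,7,8,9}:  v_{6} + v_{7} + v_{8} + v_{9} = v_{11} — sig = (4; 1)

Hence PRS(X_Σ) =
[(2; —), (2; 1), (2; 1,1), (2; 1,1), (2; 1,1,1), (2; 1,1,1,2), (2; 1,1,2), (2; 1,1,2,2), (3; —), (3; —), (3; 1), (3; 1,1), (3; 1,1), (3; 1,1,1), (3; 1,2), (3; 1,2,2), (4; 1), (4; 1)]


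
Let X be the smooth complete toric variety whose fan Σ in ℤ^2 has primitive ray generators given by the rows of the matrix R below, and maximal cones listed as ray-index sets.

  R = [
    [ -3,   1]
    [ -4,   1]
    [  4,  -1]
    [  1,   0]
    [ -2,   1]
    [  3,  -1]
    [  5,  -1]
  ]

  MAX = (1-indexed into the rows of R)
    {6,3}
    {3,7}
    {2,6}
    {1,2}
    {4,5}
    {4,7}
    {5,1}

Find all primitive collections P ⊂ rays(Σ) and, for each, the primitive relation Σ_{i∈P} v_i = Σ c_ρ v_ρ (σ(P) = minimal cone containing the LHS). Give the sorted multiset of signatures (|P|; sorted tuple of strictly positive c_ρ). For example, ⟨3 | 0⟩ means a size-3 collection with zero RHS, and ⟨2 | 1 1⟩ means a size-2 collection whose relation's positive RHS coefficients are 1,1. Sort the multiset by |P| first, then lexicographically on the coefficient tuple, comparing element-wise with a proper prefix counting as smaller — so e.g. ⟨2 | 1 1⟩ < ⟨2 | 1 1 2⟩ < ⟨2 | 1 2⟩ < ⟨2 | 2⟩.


Minimal non-faces — 14 found among 7 rays, 7 max cones:

  {1,6}:  v_{1} + v_{6} = 0  ⇒ sig = ⟨2 | 0⟩
  {2,3}:  v_{2} + v_{3} = 0  ⇒ sig = ⟨2 | 0⟩
  {1,3}:  v_{1} + v_{3} = v_{4}  ⇒ sig = ⟨2 | 1⟩
  {1,4}:  v_{1} + v_{4} = v_{5}  ⇒ sig = ⟨2 | 1⟩
  {2,4}:  v_{2} + v_{4} = v_{1}  ⇒ sig = ⟨2 | 1⟩
  {2,7}:  v_{2} + v_{7} = v_{4}  ⇒ sig = ⟨2 | 1⟩
  {3,4}:  v_{3} + v_{4} = v_{7}  ⇒ sig = ⟨2 | 1⟩
  {4,6}:  v_{4} + v_{6} = v_{3}  ⇒ sig = ⟨2 | 1⟩
  {5,6}:  v_{5} + v_{6} = v_{4}  ⇒ sig = ⟨2 | 1⟩
  {1,7}:  v_{1} + v_{7} = 2·v_{4}  ⇒ sig = ⟨2 | 2⟩
  {2,5}:  v_{2} + v_{5} = 2·v_{1}  ⇒ sig = ⟨2 | 2⟩
  {3,5}:  v_{3} + v_{5} = 2·v_{4}  ⇒ sig = ⟨2 | 2⟩
  {6,7}:  v_{6} + v_{7} = 2·v_{3}  ⇒ sig = ⟨2 | 2⟩
  {5,7}:  v_{5} + v_{7} = 3·v_{4}  ⇒ sig = ⟨2 | 3⟩

so the primitive-relation signature multiset is
{ ⟨2 | 0⟩ ×2,  ⟨2 | 1⟩ ×7,  ⟨2 | 2⟩ ×4,  ⟨2 | 3⟩ }


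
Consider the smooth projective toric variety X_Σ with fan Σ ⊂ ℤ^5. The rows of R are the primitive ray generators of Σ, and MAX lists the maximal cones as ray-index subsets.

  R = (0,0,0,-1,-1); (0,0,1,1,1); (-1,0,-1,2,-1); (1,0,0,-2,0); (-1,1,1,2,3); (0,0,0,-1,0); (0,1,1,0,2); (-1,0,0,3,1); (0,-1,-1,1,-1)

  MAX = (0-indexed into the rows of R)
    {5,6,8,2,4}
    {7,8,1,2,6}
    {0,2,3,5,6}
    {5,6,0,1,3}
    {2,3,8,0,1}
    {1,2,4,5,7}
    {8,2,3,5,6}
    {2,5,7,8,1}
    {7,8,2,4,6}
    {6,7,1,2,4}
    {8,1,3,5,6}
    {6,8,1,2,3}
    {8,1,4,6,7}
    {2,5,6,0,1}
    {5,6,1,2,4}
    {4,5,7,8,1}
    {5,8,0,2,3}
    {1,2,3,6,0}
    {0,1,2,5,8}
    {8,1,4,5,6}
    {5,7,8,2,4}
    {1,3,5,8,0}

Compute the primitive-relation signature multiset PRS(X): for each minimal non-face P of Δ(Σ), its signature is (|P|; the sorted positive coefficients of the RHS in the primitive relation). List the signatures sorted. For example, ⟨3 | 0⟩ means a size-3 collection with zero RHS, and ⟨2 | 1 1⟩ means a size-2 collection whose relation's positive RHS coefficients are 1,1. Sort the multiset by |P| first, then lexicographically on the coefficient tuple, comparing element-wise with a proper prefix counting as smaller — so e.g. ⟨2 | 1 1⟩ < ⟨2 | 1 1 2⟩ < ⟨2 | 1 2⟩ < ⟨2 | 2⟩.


The 9 primitive collections of Σ (r=9, n=5):

  P = {3,7}:  v_{3} + v_{7} = v_{6} + v_{8}  ⟹  sig = ⟨2 | 1 1⟩
  P = {0,7}:  v_{0} + v_{7} = v_{1} + v_{2} + v_{5}  ⟹  sig = ⟨2 | 1 1 1⟩
  P = {0,4}:  v_{0} + v_{4} = v_{1} + v_{2} + 2·v_{5} + v_{6}  ⟹  sig = ⟨2 | 1 1 1 2⟩
  P = {3,4}:  v_{3} + v_{4} = v_{5} + 2·v_{6} + v_{8}  ⟹  sig = ⟨2 | 1 1 2⟩
  P = {0,6,8}:  v_{0} + v_{6} + v_{8} = 0  ⟹  sig = ⟨3 | 0⟩
  P = {5,6,7}:  v_{5} + v_{6} + v_{7} = v_{4}  ⟹  sig = ⟨3 | 1⟩
  P = {1,2,3,5}:  v_{1} + v_{2} + v_{3} + v_{5} = 0  ⟹  sig = ⟨4 | 0⟩
  P = {1,2,4,8}:  v_{1} + v_{2} + v_{4} + v_{8} = 2·v_{7}  ⟹  sig = ⟨4 | 2⟩
  P = {1,2,5,6,8}:  v_{1} + v_{2} + v_{5} + v_{6} + v_{8} = v_{7}  ⟹  sig = ⟨5 | 1⟩

Sorted signature multiset PRS(X):
    |P|=2: 4 collections, coeffs (1,1), (1,1,1), (1,1,1,2), (1,1,2)
    |P|=3: 2 collections, coeffs (), (1)
    |P|=4: 2 collections, coeffs (), (2)
    |P|=5: 1 collection, coeffs (1)


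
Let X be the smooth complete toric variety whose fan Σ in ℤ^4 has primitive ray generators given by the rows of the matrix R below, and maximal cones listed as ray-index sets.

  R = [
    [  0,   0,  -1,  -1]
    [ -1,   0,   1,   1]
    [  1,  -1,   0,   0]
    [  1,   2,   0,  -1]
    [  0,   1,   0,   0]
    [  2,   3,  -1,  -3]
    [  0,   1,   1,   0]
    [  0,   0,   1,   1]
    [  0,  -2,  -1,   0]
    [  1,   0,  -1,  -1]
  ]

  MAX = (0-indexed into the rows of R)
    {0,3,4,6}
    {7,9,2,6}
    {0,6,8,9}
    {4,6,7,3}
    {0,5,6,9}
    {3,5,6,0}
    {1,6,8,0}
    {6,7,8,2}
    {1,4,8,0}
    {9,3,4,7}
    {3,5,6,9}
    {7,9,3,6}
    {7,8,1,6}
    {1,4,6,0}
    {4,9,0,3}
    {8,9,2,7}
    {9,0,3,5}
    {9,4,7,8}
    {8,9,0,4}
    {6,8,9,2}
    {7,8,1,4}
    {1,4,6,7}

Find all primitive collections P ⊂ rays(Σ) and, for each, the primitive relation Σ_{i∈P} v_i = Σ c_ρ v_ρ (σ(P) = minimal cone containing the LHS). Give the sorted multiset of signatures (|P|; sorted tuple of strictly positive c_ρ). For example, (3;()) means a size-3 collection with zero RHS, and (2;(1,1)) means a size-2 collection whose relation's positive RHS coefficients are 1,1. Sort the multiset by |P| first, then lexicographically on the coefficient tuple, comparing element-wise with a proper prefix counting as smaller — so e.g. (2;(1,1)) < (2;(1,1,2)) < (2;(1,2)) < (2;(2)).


Primitive collections (17):

  • {0,7}:  v_{0} + v_{7} = 0  so sig = (2;())
  • {1,9}:  v_{1} + v_{9} = 0  so sig = (2;())
  • {3,8}:  v_{3} + v_{8} = v_{9}  so sig = (2;(1))
  • {1,3}:  v_{1} + v_{3} = v_{4} + v_{6}  so sig = (2;(1,1))
  • {2,4}:  v_{2} + v_{4} = v_{7} + v_{9}  so sig = (2;(1,1))
  • {0,2}:  v_{0} + v_{2} = v_{6} + v_{8} + v_{9}  so sig = (2;(1,1,1))
  • {1,2}:  v_{1} + v_{2} = v_{6} + v_{7} + v_{8}  so sig = (2;(1,1,1))
  • {1,5}:  v_{1} + v_{5} = v_{0} + v_{3} + v_{6}  so sig = (2;(1,1,1))
  • {5,7}:  v_{5} + v_{7} = v_{3} + v_{6} + v_{9}  so sig = (2;(1,1,1))
  • {2,3}:  v_{2} + v_{3} = v_{6} + v_{7} + 2·v_{9}  so sig = (2;(1,1,2))
  • {5,8}:  v_{5} + v_{8} = v_{0} + v_{6} + 2·v_{9}  so sig = (2;(1,1,2))
  • {4,5}:  v_{4} + v_{5} = v_{0} + 2·v_{3}  so sig = (2;(1,2))
  • {2,5}:  v_{2} + v_{5} = 2·v_{6} + 3·v_{9}  so sig = (2;(2,3))
  • {4,6,8}:  v_{4} + v_{6} + v_{8} = 0  so sig = (3;())
  • {4,6,9}:  v_{4} + v_{6} + v_{9} = v_{3}  so sig = (3;(1))
  • {0,3,6,9}:  v_{0} + v_{3} + v_{6} + v_{9} = v_{5}  so sig = (4;(1))
  • {6,7,8,9}:  v_{6} + v_{7} + v_{8} + v_{9} = v_{2}  so sig = (4;(1))

Signatures (|P|; sorted positive RHS coefficients), sorted:
{ (2;()) ×2,  (2;(1)),  (2;(1,1)) ×2,  (2;(1,1,1)) ×4,  (2;(1,1,2)) ×2,  (2;(1,2)),  (2;(2,3)),  (3;()),  (3;(1)),  (4;(1)) ×2 }
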